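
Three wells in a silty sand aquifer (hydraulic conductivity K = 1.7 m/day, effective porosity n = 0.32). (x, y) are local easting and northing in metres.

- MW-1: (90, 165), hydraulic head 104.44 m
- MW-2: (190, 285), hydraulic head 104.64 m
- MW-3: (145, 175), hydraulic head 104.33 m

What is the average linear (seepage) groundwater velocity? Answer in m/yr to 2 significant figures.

9.3 m/yr

With h = a·x + b·y + c and MW-1 as origin, the differences give:
  100·a + 120·b = +0.20
  55·a + 10·b = -0.11
Eliminate b (×10 and ×120, subtract): -5600·a = 15.200 → a = ∂h/∂x = -0.002714
Back-substitute: b = ∂h/∂y = +0.003929.
|∇h| = √(-0.002714² + 0.003929²) = 0.004775
Seepage velocity v = K·i/n = 1.7 × 0.004775 / 0.32 = 0.02537 m/day = 9.266 m/yr.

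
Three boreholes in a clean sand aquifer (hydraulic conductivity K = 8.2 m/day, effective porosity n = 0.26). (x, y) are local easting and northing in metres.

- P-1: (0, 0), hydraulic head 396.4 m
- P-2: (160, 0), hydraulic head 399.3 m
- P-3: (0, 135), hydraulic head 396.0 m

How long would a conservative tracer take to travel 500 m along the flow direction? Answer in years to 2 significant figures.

∂h/∂x = (399.3 − 396.4) / (160 − 0) = +0.01813
∂h/∂y = (396.0 − 396.4) / (135 − 0) = -0.002963
|∇h| = √(0.01813² + -0.002963²) = 0.01837
Seepage velocity v = K·i/n = 8.2 × 0.01837 / 0.26 = 0.5794 m/day.
t = 500 / 0.5794 = 863 days = 2.36 years.

2.4 years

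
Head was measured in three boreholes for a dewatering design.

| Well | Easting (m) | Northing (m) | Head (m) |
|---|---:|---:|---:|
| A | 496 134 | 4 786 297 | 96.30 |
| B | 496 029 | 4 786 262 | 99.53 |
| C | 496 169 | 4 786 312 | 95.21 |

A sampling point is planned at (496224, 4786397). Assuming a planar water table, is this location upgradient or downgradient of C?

Taking A as reference: B−A = (-105, -35, +3.23); C−A = (35, 15, -1.09).
Solve a·Δx + b·Δy = Δh: det = (-105)·15 − 35·(-35) = -350.
∂h/∂x = [(+3.23)·15 − (-1.09)·(-35)] / -350 = -0.02943
∂h/∂y = [(-105)·(-1.09) − 35·(+3.23)] / -350 = -0.004000
Head at (496224, 4786397) = 96.30 + (-0.02943)·(90) + (-0.004000)·(100) = 93.25 m.
That is lower than the 95.21 m at C, so the point is downgradient.

downgradient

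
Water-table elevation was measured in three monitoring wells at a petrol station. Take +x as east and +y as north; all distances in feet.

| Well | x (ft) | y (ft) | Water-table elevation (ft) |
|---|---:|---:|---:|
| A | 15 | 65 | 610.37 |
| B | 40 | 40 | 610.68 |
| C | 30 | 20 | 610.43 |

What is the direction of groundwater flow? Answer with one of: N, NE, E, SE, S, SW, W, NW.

Three-point gradient (reference A): Δ to B = (25, -25, +0.31), Δ to C = (15, -45, +0.06).
∂h/∂x = +0.01660, ∂h/∂y = +0.004200 (det = -750).
Flow = −∇h = (-0.01660 east, -0.004200 north), which points west.

W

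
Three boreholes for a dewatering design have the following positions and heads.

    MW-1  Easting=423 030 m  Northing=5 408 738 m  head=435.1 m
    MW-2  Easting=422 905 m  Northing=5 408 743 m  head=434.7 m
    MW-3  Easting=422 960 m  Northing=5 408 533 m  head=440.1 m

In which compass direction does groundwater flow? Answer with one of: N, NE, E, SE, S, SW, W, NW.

With h = a·x + b·y + c and MW-1 as origin, the differences give:
  (-125)·a + 5·b = -0.4
  (-70)·a + (-205)·b = +5.0
Eliminate b (×(-205) and ×5, subtract): 25975·a = 57.00 → a = ∂h/∂x = +0.002194
Back-substitute: b = ∂h/∂y = -0.02514.
Flow = −∇h = (-0.002194 east, +0.02514 north), which points north.

N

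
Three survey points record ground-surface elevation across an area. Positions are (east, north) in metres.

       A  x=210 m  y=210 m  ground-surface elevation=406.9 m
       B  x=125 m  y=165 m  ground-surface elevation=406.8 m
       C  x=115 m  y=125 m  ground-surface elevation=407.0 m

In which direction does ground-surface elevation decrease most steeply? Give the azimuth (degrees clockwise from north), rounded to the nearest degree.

324°

With z = a·x + b·y + c and A as origin, the differences give:
  (-85)·a + (-45)·b = -0.1
  (-95)·a + (-85)·b = +0.1
Eliminate b (×(-85) and ×(-45), subtract): 2950·a = 13.00 → a = ∂z/∂x = +0.004407
Back-substitute: b = ∂z/∂y = -0.006102.
Steepest decrease is along −∇f: components (-0.004407 E, +0.006102 N).
Azimuth = atan2(-0.004407, +0.006102) = 324.2° ≈ 324°.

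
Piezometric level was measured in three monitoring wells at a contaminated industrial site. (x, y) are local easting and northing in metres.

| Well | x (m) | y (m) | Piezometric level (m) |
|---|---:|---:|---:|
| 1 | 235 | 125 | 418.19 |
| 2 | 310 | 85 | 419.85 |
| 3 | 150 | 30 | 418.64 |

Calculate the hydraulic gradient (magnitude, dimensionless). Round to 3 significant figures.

Taking 1 as reference: 2−1 = (75, -40, +1.66); 3−1 = (-85, -95, +0.45).
Determinant of the coordinate differences = 75·(-95) − (-85)·(-40) = -10525.
∂h/∂x = [(+1.66)·(-95) − (+0.45)·(-40)] / -10525 = +0.01327
∂h/∂y = [75·(+0.45) − (-85)·(+1.66)] / -10525 = -0.01661
|∇h| = √(0.01327² + -0.01661²) = 0.02126

0.0213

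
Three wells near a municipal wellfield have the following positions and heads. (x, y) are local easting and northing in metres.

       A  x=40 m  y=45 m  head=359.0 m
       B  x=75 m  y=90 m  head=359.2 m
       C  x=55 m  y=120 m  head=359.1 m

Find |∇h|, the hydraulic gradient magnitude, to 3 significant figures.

0.00539

With h = a·x + b·y + c and A as origin, the differences give:
  35·a + 45·b = +0.2
  15·a + 75·b = +0.1
Eliminate b (×75 and ×45, subtract): 1950·a = 10.50 → a = ∂h/∂x = +0.005385
Back-substitute: b = ∂h/∂y = +0.0002564.
|∇h| = √(0.005385² + 0.0002564²) = 0.005391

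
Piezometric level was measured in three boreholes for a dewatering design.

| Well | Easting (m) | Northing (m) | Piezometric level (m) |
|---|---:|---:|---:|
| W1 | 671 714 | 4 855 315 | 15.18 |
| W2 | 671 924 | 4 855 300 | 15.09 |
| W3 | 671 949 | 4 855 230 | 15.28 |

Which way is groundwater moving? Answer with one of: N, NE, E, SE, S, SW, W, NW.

Differences from W1: to W2 (Δx, Δy, Δh) = (210, -15, -0.09); to W3 = (235, -85, +0.10).
Solve a·Δx + b·Δy = Δh: det = 210·(-85) − 235·(-15) = -14325.
∂h/∂x = [(-0.09)·(-85) − (+0.10)·(-15)] / -14325 = -0.0006387
∂h/∂y = [210·(+0.10) − 235·(-0.09)] / -14325 = -0.002942
Flow = −∇h = (+0.0006387 east, +0.002942 north), which points north.

N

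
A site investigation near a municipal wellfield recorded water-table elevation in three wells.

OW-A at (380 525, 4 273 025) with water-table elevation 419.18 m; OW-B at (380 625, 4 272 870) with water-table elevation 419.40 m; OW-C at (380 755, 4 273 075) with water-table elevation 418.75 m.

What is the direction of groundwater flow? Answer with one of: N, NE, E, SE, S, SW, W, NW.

With h = a·x + b·y + c and OW-A as origin, the differences give:
  100·a + (-155)·b = +0.22
  230·a + 50·b = -0.43
Eliminate b (×50 and ×(-155), subtract): 40650·a = -55.650 → a = ∂h/∂x = -0.001369
Back-substitute: b = ∂h/∂y = -0.002303.
Flow = −∇h = (+0.001369 east, +0.002303 north), which points northeast.

NE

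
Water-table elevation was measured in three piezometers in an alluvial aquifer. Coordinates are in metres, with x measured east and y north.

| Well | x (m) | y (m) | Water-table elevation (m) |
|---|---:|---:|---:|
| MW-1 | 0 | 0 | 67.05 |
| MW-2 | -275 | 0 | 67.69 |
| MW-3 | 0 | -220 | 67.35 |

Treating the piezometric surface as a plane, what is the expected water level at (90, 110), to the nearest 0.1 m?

66.7 m

∂h/∂x = (67.69 − 67.05) / (-275 − 0) = -0.002327
∂h/∂y = (67.35 − 67.05) / (-220 − 0) = -0.001364
h(90, 110) = 67.05 + (-0.002327)·(90) + (-0.001364)·(110) = 67.05 -0.209 -0.150 = 66.691 m.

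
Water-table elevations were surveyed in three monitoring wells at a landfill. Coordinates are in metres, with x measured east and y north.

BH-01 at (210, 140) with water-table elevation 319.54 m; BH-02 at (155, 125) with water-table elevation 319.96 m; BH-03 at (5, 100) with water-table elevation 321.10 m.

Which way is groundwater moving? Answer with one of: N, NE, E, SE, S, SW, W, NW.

E

Differences from BH-01: to BH-02 (Δx, Δy, Δh) = (-55, -15, +0.42); to BH-03 = (-205, -40, +1.56).
Solve a·Δx + b·Δy = Δh: det = (-55)·(-40) − (-205)·(-15) = -875.
∂h/∂x = [(+0.42)·(-40) − (+1.56)·(-15)] / -875 = -0.007543
∂h/∂y = [(-55)·(+1.56) − (-205)·(+0.42)] / -875 = -0.0003429
Flow = −∇h = (+0.007543 east, +0.0003429 north), which points east.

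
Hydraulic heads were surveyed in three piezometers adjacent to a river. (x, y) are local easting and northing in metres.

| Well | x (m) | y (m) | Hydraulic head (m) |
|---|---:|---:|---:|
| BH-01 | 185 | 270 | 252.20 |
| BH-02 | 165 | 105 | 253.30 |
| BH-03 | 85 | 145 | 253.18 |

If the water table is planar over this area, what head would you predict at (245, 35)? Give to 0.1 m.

253.6 m

Differences from BH-01: to BH-02 (Δx, Δy, Δh) = (-20, -165, +1.10); to BH-03 = (-100, -125, +0.98).
Determinant of the coordinate differences = (-20)·(-125) − (-100)·(-165) = -14000.
∂h/∂x = [(+1.10)·(-125) − (+0.98)·(-165)] / -14000 = -0.001729
∂h/∂y = [(-20)·(+0.98) − (-100)·(+1.10)] / -14000 = -0.006457
h(245, 35) = 252.20 + (-0.001729)·(60) + (-0.006457)·(-235) = 252.20 -0.104 +1.517 = 253.614 m.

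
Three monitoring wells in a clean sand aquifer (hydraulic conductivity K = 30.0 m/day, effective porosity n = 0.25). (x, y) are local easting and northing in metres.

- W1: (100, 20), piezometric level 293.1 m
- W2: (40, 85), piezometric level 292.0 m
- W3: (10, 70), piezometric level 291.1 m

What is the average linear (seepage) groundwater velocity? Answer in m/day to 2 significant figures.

Three-point gradient (reference W1): Δ to W2 = (-60, 65, -1.1), Δ to W3 = (-90, 50, -2.0).
∂h/∂x = +0.02632, ∂h/∂y = +0.007368 (det = 2850).
|∇h| = √(0.02632² + 0.007368²) = 0.02733
Seepage velocity v = K·i/n = 30.0 × 0.02733 / 0.25 = 3.28 m/day.

3.3 m/day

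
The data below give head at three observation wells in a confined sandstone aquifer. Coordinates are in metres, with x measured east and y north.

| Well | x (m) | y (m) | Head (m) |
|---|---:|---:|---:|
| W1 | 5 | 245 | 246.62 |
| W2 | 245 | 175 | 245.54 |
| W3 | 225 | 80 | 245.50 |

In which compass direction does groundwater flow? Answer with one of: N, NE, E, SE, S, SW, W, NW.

Differences from W1: to W2 (Δx, Δy, Δh) = (240, -70, -1.08); to W3 = (220, -165, -1.12).
Solve a·Δx + b·Δy = Δh: det = 240·(-165) − 220·(-70) = -24200.
∂h/∂x = [(-1.08)·(-165) − (-1.12)·(-70)] / -24200 = -0.004124
∂h/∂y = [240·(-1.12) − 220·(-1.08)] / -24200 = +0.001289
Flow = −∇h = (+0.004124 east, -0.001289 north), which points east.

E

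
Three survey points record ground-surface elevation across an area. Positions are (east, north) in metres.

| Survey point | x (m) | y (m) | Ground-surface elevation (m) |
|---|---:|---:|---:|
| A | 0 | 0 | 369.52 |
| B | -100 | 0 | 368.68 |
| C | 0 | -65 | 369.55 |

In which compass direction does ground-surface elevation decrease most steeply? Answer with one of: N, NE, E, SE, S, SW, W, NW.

W

∂z/∂x = (368.68 − 369.52) / (-100 − 0) = +0.008400
∂z/∂y = (369.55 − 369.52) / (-65 − 0) = -0.0004615
Steepest decrease is along −∇f = (-0.008400 E, +0.0004615 N) → west.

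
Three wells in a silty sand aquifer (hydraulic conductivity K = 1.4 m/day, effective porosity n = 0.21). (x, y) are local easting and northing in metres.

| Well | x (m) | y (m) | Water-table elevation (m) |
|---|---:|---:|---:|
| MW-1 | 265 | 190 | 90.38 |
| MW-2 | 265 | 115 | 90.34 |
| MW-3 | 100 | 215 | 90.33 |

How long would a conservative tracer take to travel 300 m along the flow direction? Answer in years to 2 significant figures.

190 years

Three-point gradient (reference MW-1): Δ to MW-2 = (0, -75, -0.04), Δ to MW-3 = (-165, 25, -0.05).
∂h/∂x = +0.0003838, ∂h/∂y = +0.0005333 (det = -12375).
|∇h| = √(0.0003838² + 0.0005333²) = 0.000657
Seepage velocity v = K·i/n = 1.4 × 0.000657 / 0.21 = 0.00438 m/day.
t = 300 / 0.00438 = 6.849e+04 days = 188 years.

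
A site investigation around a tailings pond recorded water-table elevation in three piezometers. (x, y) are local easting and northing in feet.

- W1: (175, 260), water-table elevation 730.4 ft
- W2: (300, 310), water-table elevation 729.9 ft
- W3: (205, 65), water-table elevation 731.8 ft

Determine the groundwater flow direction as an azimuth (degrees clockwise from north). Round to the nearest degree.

008°

Differences from W1: to W2 (Δx, Δy, Δh) = (125, 50, -0.5); to W3 = (30, -195, +1.4).
Solve a·Δx + b·Δy = Δh: det = 125·(-195) − 30·50 = -25875.
∂h/∂x = [(-0.5)·(-195) − (+1.4)·50] / -25875 = -0.001063
∂h/∂y = [125·(+1.4) − 30·(-0.5)] / -25875 = -0.007343
Flow direction (−∇h) has components (+0.001063 E, +0.007343 N).
Azimuth = atan2(E, N) = atan2(+0.001063, +0.007343) = 8.2° ≈ 008°.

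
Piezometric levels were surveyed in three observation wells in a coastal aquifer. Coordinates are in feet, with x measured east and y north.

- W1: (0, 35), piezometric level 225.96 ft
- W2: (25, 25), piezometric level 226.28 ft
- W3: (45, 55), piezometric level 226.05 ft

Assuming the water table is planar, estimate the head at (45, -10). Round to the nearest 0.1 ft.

Differences from W1: to W2 (Δx, Δy, Δh) = (25, -10, +0.32); to W3 = (45, 20, +0.09).
Solve a·Δx + b·Δy = Δh: det = 25·20 − 45·(-10) = 950.
∂h/∂x = [(+0.32)·20 − (+0.09)·(-10)] / 950 = +0.007684
∂h/∂y = [25·(+0.09) − 45·(+0.32)] / 950 = -0.01279
h(45, -10) = 225.96 + (+0.007684)·(45) + (-0.01279)·(-45) = 225.96 +0.346 +0.576 = 226.881 ft.

226.9 ft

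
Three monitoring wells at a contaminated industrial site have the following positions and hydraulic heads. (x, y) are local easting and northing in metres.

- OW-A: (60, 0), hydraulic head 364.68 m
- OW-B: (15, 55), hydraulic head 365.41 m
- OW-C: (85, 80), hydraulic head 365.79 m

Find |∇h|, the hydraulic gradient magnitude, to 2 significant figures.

0.014

With h = a·x + b·y + c and OW-A as origin, the differences give:
  (-45)·a + 55·b = +0.73
  25·a + 80·b = +1.11
Eliminate b (×80 and ×55, subtract): -4975·a = -2.650 → a = ∂h/∂x = +0.0005327
Back-substitute: b = ∂h/∂y = +0.01371.
|∇h| = √(0.0005327² + 0.01371²) = 0.01372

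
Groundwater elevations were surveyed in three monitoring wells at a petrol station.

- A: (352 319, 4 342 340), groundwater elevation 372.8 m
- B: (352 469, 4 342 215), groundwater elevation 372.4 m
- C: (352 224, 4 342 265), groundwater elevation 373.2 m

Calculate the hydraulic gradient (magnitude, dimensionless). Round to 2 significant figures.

Taking A as reference: B−A = (150, -125, -0.4); C−A = (-95, -75, +0.4).
Solve a·Δx + b·Δy = Δh: det = 150·(-75) − (-95)·(-125) = -23125.
∂h/∂x = [(-0.4)·(-75) − (+0.4)·(-125)] / -23125 = -0.003459
∂h/∂y = [150·(+0.4) − (-95)·(-0.4)] / -23125 = -0.0009514
|∇h| = √(-0.003459² + -0.0009514²) = 0.003587

0.0036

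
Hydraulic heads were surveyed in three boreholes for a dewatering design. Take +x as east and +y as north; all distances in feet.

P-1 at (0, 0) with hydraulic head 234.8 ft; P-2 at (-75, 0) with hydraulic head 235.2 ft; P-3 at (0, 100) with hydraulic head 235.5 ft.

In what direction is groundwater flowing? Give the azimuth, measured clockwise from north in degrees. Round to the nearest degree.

143°

∂h/∂x = (235.2 − 234.8) / (-75 − 0) = -0.005333
∂h/∂y = (235.5 − 234.8) / (100 − 0) = +0.007000
Flow direction (−∇h) has components (+0.005333 E, -0.007000 N).
Azimuth = atan2(E, N) = atan2(+0.005333, -0.007000) = 142.7° ≈ 143°.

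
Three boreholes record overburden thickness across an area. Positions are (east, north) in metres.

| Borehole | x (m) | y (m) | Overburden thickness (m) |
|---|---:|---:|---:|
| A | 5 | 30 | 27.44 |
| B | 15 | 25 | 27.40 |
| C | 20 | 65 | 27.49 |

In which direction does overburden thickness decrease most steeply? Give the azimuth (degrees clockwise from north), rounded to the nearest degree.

134°

Differences from A: to B (Δx, Δy, Δh) = (10, -5, -0.04); to C = (15, 35, +0.05).
Determinant of the coordinate differences = 10·35 − 15·(-5) = 425.
∂d/∂x = [(-0.04)·35 − (+0.05)·(-5)] / 425 = -0.002706
∂d/∂y = [10·(+0.05) − 15·(-0.04)] / 425 = +0.002588
Steepest decrease is along −∇f: components (+0.002706 E, -0.002588 N).
Azimuth = atan2(+0.002706, -0.002588) = 133.7° ≈ 134°.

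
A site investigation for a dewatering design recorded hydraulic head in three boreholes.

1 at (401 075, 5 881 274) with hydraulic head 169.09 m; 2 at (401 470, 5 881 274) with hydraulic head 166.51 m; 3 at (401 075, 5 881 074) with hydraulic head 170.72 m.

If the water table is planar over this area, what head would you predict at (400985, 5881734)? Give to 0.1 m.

165.9 m

∂h/∂x = (166.51 − 169.09) / (401470 − 401075) = -0.006532
∂h/∂y = (170.72 − 169.09) / (5881074 − 5881274) = -0.008150
h(400985, 5881734) = 169.09 + (-0.006532)·(-90) + (-0.008150)·(460) = 169.09 +0.588 -3.749 = 165.929 m.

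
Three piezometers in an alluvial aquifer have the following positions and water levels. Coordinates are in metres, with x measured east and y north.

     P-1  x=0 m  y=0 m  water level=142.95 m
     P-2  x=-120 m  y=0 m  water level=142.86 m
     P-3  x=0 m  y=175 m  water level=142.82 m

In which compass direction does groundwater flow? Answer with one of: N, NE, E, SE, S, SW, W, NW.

NW

∂h/∂x = (142.86 − 142.95) / (-120 − 0) = +0.0007500
∂h/∂y = (142.82 − 142.95) / (175 − 0) = -0.0007429
Flow = −∇h = (-0.0007500 east, +0.0007429 north), which points northwest.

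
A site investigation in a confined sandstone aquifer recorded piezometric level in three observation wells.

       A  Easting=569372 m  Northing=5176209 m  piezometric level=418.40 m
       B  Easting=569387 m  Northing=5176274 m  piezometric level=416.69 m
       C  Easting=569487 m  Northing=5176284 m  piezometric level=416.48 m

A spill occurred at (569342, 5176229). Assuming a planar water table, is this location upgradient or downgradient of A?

downgradient

With h = a·x + b·y + c and A as origin, the differences give:
  15·a + 65·b = -1.71
  115·a + 75·b = -1.92
Eliminate b (×75 and ×65, subtract): -6350·a = -3.450 → a = ∂h/∂x = +0.0005433
Back-substitute: b = ∂h/∂y = -0.02643.
Head at (569342, 5176229) = 418.40 + (+0.0005433)·(-30) + (-0.02643)·(20) = 417.86 m.
That is lower than the 418.40 m at A, so the point is downgradient.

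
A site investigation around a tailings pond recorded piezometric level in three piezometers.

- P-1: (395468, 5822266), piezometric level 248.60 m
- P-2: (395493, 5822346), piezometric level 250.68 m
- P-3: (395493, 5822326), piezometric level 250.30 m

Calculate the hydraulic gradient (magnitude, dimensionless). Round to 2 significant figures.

0.029

Taking P-1 as reference: P-2−P-1 = (25, 80, +2.08); P-3−P-1 = (25, 60, +1.70).
Determinant of the coordinate differences = 25·60 − 25·80 = -500.
∂h/∂x = [(+2.08)·60 − (+1.70)·80] / -500 = +0.02240
∂h/∂y = [25·(+1.70) − 25·(+2.08)] / -500 = +0.01900
|∇h| = √(0.02240² + 0.01900²) = 0.02937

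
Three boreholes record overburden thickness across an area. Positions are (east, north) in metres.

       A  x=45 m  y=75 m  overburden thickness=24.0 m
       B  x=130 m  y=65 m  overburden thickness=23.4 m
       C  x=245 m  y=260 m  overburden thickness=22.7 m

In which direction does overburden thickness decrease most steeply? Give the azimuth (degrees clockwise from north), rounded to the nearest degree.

094°

With d = a·x + b·y + c and A as origin, the differences give:
  85·a + (-10)·b = -0.6
  200·a + 185·b = -1.3
Eliminate b (×185 and ×(-10), subtract): 17725·a = -124.00 → a = ∂d/∂x = -0.006996
Back-substitute: b = ∂d/∂y = +0.0005360.
Steepest decrease is along −∇f: components (+0.006996 E, -0.0005360 N).
Azimuth = atan2(+0.006996, -0.0005360) = 94.4° ≈ 094°.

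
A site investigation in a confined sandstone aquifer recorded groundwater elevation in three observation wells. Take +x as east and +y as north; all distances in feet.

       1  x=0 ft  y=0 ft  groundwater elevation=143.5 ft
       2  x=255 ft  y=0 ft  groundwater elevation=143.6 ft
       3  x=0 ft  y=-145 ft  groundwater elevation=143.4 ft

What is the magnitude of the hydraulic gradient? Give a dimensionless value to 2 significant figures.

0.00079

∂h/∂x = (143.6 − 143.5) / (255 − 0) = +0.0003922
∂h/∂y = (143.4 − 143.5) / (-145 − 0) = +0.0006897
|∇h| = √(0.0003922² + 0.0006897²) = 0.0007934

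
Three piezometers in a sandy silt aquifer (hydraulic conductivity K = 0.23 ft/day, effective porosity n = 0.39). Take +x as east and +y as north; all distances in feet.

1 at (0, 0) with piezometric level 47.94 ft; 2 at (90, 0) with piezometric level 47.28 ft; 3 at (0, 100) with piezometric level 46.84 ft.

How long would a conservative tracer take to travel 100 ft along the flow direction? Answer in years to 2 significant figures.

∂h/∂x = (47.28 − 47.94) / (90 − 0) = -0.007333
∂h/∂y = (46.84 − 47.94) / (100 − 0) = -0.01100
|∇h| = √(-0.007333² + -0.01100²) = 0.01322
Seepage velocity v = K·i/n = 0.23 × 0.01322 / 0.39 = 0.007796 ft/day.
t = 100 / 0.007796 = 1.283e+04 days = 35.1 years.

35 years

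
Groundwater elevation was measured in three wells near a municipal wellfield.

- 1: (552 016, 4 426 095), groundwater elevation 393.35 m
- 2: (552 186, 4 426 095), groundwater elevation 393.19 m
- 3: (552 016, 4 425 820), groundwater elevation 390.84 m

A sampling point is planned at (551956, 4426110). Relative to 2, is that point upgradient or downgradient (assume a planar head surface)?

upgradient

∂h/∂x = (393.19 − 393.35) / (552186 − 552016) = -0.0009412
∂h/∂y = (390.84 − 393.35) / (4425820 − 4426095) = +0.009127
Head at (551956, 4426110) = 393.35 + (-0.0009412)·(-60) + (+0.009127)·(15) = 393.54 m.
That is higher than the 393.19 m at 2, so the point is upgradient.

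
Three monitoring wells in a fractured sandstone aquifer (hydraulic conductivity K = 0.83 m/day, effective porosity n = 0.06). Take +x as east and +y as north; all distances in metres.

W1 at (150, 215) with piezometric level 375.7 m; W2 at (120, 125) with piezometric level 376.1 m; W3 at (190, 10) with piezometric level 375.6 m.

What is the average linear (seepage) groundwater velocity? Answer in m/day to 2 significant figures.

Differences from W1: to W2 (Δx, Δy, Δh) = (-30, -90, +0.4); to W3 = (40, -205, -0.1).
Determinant of the coordinate differences = (-30)·(-205) − 40·(-90) = 9750.
∂h/∂x = [(+0.4)·(-205) − (-0.1)·(-90)] / 9750 = -0.009333
∂h/∂y = [(-30)·(-0.1) − 40·(+0.4)] / 9750 = -0.001333
|∇h| = √(-0.009333² + -0.001333²) = 0.009428
Seepage velocity v = K·i/n = 0.83 × 0.009428 / 0.06 = 0.1304 m/day.

0.13 m/day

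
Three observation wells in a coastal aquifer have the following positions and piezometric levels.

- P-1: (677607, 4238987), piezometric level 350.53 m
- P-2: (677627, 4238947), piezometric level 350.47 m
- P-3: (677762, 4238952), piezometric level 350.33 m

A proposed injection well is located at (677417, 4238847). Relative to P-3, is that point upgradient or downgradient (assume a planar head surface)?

Taking P-1 as reference: P-2−P-1 = (20, -40, -0.06); P-3−P-1 = (155, -35, -0.20).
Solve a·Δx + b·Δy = Δh: det = 20·(-35) − 155·(-40) = 5500.
∂h/∂x = [(-0.06)·(-35) − (-0.20)·(-40)] / 5500 = -0.001073
∂h/∂y = [20·(-0.20) − 155·(-0.06)] / 5500 = +0.0009636
Head at (677417, 4238847) = 350.53 + (-0.001073)·(-190) + (+0.0009636)·(-140) = 350.60 m.
That is higher than the 350.33 m at P-3, so the point is upgradient.

upgradient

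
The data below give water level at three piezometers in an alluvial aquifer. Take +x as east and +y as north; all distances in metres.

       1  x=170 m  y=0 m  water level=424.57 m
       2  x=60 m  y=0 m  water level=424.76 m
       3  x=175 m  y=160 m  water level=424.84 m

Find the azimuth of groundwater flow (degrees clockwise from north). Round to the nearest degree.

135°

With h = a·x + b·y + c and 1 as origin, the differences give:
  (-110)·a + 0·b = +0.19
  5·a + 160·b = +0.27
Eliminate b (×160 and ×0, subtract): -17600·a = 30.400 → a = ∂h/∂x = -0.001727
Back-substitute: b = ∂h/∂y = +0.001741.
Flow direction (−∇h) has components (+0.001727 E, -0.001741 N).
Azimuth = atan2(E, N) = atan2(+0.001727, -0.001741) = 135.2° ≈ 135°.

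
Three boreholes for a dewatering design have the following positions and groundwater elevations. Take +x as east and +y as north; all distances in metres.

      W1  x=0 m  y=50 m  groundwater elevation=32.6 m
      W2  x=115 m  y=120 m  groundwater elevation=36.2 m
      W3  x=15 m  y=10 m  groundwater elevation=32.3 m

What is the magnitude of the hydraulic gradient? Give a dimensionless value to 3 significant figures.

Taking W1 as reference: W2−W1 = (115, 70, +3.6); W3−W1 = (15, -40, -0.3).
Solve a·Δx + b·Δy = Δh: det = 115·(-40) − 15·70 = -5650.
∂h/∂x = [(+3.6)·(-40) − (-0.3)·70] / -5650 = +0.02177
∂h/∂y = [115·(-0.3) − 15·(+3.6)] / -5650 = +0.01566
|∇h| = √(0.02177² + 0.01566²) = 0.02682

0.0268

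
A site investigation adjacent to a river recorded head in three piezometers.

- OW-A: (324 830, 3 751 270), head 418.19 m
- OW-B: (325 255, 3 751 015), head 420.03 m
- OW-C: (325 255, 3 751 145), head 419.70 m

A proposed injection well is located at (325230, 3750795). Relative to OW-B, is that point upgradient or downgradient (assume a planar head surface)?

upgradient

Differences from OW-A: to OW-B (Δx, Δy, Δh) = (425, -255, +1.84); to OW-C = (425, -125, +1.51).
Solve a·Δx + b·Δy = Δh: det = 425·(-125) − 425·(-255) = 55250.
∂h/∂x = [(+1.84)·(-125) − (+1.51)·(-255)] / 55250 = +0.002806
∂h/∂y = [425·(+1.51) − 425·(+1.84)] / 55250 = -0.002538
Head at (325230, 3750795) = 418.19 + (+0.002806)·(400) + (-0.002538)·(-475) = 420.52 m.
That is higher than the 420.03 m at OW-B, so the point is upgradient.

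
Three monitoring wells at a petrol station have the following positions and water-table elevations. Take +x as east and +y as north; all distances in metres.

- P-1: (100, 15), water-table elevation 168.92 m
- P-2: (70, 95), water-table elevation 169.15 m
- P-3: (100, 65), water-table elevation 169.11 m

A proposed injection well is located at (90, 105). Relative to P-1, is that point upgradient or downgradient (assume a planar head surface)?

upgradient

With h = a·x + b·y + c and P-1 as origin, the differences give:
  (-30)·a + 80·b = +0.23
  0·a + 50·b = +0.19
Eliminate b (×50 and ×80, subtract): -1500·a = -3.700 → a = ∂h/∂x = +0.002467
Back-substitute: b = ∂h/∂y = +0.003800.
Head at (90, 105) = 168.92 + (+0.002467)·(-10) + (+0.003800)·(90) = 169.24 m.
That is higher than the 168.92 m at P-1, so the point is upgradient.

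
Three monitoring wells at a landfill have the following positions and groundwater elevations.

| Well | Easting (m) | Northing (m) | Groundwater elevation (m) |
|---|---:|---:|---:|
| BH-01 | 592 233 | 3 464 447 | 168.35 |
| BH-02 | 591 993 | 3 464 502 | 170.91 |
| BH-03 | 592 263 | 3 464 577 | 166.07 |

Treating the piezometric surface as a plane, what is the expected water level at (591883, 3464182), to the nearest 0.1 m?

177.0 m

With h = a·x + b·y + c and BH-01 as origin, the differences give:
  (-240)·a + 55·b = +2.56
  30·a + 130·b = -2.28
Eliminate b (×130 and ×55, subtract): -32850·a = 458.200 → a = ∂h/∂x = -0.01395
Back-substitute: b = ∂h/∂y = -0.01432.
h(591883, 3464182) = 168.35 + (-0.01395)·(-350) + (-0.01432)·(-265) = 168.35 +4.882 +3.795 = 177.027 m.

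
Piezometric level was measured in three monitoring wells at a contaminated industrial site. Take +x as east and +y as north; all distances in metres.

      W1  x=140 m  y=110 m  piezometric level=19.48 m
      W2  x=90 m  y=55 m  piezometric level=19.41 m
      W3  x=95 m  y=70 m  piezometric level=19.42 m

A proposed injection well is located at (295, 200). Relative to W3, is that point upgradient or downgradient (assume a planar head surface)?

Differences from W1: to W2 (Δx, Δy, Δh) = (-50, -55, -0.07); to W3 = (-45, -40, -0.06).
Determinant of the coordinate differences = (-50)·(-40) − (-45)·(-55) = -475.
∂h/∂x = [(-0.07)·(-40) − (-0.06)·(-55)] / -475 = +0.001053
∂h/∂y = [(-50)·(-0.06) − (-45)·(-0.07)] / -475 = +0.0003158
Head at (295, 200) = 19.48 + (+0.001053)·(155) + (+0.0003158)·(90) = 19.67 m.
That is higher than the 19.42 m at W3, so the point is upgradient.

upgradient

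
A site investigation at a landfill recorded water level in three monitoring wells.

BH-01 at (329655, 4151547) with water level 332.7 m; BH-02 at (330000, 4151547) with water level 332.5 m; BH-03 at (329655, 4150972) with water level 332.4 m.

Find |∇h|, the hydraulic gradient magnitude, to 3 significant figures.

0.000780

∂h/∂x = (332.5 − 332.7) / (330000 − 329655) = -0.0005797
∂h/∂y = (332.4 − 332.7) / (4150972 − 4151547) = +0.0005217
|∇h| = √(-0.0005797² + 0.0005217²) = 0.0007799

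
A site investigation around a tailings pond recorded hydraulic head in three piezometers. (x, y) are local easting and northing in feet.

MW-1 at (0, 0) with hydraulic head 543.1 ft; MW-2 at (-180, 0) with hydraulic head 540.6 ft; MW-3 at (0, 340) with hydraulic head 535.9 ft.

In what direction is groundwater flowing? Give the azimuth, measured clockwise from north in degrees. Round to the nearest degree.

327°

∂h/∂x = (540.6 − 543.1) / (-180 − 0) = +0.01389
∂h/∂y = (535.9 − 543.1) / (340 − 0) = -0.02118
Flow direction (−∇h) has components (-0.01389 E, +0.02118 N).
Azimuth = atan2(E, N) = atan2(-0.01389, +0.02118) = 326.7° ≈ 327°.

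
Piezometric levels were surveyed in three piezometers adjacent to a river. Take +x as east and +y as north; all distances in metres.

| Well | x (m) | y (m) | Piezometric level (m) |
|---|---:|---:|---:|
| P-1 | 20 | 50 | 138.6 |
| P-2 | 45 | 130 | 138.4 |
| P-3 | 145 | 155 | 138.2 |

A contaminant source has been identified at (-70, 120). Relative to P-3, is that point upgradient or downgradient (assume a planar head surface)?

upgradient

With h = a·x + b·y + c and P-1 as origin, the differences give:
  25·a + 80·b = -0.2
  125·a + 105·b = -0.4
Eliminate b (×105 and ×80, subtract): -7375·a = 11.00 → a = ∂h/∂x = -0.001492
Back-substitute: b = ∂h/∂y = -0.002034.
Head at (-70, 120) = 138.6 + (-0.001492)·(-90) + (-0.002034)·(70) = 138.59 m.
That is higher than the 138.2 m at P-3, so the point is upgradient.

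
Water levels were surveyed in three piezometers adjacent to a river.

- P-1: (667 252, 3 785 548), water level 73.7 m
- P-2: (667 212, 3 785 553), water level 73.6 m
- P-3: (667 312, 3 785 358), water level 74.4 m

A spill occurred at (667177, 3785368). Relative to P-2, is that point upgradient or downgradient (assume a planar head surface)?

Three-point gradient (reference P-1): Δ to P-2 = (-40, 5, -0.1), Δ to P-3 = (60, -190, +0.7).
∂h/∂x = +0.002123, ∂h/∂y = -0.003014 (det = 7300).
Head at (667177, 3785368) = 73.7 + (+0.002123)·(-75) + (-0.003014)·(-180) = 74.08 m.
That is higher than the 73.6 m at P-2, so the point is upgradient.

upgradient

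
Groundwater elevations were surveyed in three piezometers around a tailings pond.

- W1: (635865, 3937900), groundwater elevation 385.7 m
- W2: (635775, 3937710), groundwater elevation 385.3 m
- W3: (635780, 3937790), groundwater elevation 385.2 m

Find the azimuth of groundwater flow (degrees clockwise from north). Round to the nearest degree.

With h = a·x + b·y + c and W1 as origin, the differences give:
  (-90)·a + (-190)·b = -0.4
  (-85)·a + (-110)·b = -0.5
Eliminate b (×(-110) and ×(-190), subtract): -6250·a = -51.00 → a = ∂h/∂x = +0.008160
Back-substitute: b = ∂h/∂y = -0.001760.
Flow direction (−∇h) has components (-0.008160 E, +0.001760 N).
Azimuth = atan2(E, N) = atan2(-0.008160, +0.001760) = 282.2° ≈ 282°.

282°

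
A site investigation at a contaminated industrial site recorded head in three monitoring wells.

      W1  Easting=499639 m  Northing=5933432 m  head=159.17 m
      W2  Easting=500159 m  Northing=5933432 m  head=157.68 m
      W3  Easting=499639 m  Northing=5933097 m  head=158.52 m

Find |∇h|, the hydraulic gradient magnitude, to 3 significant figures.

∂h/∂x = (157.68 − 159.17) / (500159 − 499639) = -0.002865
∂h/∂y = (158.52 − 159.17) / (5933097 − 5933432) = +0.001940
|∇h| = √(-0.002865² + 0.001940²) = 0.00346

0.00346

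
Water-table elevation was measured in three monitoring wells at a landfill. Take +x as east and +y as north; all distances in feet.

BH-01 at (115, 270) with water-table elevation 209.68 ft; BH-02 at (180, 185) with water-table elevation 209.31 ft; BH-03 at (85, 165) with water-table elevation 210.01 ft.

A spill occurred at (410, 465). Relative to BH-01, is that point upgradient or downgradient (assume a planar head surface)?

With h = a·x + b·y + c and BH-01 as origin, the differences give:
  65·a + (-85)·b = -0.37
  (-30)·a + (-105)·b = +0.33
Eliminate b (×(-105) and ×(-85), subtract): -9375·a = 66.900 → a = ∂h/∂x = -0.007136
Back-substitute: b = ∂h/∂y = -0.001104.
Head at (410, 465) = 209.68 + (-0.007136)·(295) + (-0.001104)·(195) = 207.36 ft.
That is lower than the 209.68 ft at BH-01, so the point is downgradient.

downgradient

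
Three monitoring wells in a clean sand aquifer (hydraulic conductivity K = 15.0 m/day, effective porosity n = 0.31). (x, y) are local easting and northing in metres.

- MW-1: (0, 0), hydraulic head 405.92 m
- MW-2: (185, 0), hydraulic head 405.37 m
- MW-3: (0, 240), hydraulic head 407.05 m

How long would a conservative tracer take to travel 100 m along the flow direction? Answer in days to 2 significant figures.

∂h/∂x = (405.37 − 405.92) / (185 − 0) = -0.002973
∂h/∂y = (407.05 − 405.92) / (240 − 0) = +0.004708
|∇h| = √(-0.002973² + 0.004708²) = 0.005568
Seepage velocity v = K·i/n = 15.0 × 0.005568 / 0.31 = 0.2694 m/day.
t = 100 / 0.2694 = 371.2 days.

370 days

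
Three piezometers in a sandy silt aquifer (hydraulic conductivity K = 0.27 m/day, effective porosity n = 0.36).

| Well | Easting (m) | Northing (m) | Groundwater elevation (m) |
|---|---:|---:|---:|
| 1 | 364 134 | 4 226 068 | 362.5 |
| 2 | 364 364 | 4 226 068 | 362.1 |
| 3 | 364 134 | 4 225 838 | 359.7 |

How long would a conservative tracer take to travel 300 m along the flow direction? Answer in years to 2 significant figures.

∂h/∂x = (362.1 − 362.5) / (364364 − 364134) = -0.001739
∂h/∂y = (359.7 − 362.5) / (4225838 − 4226068) = +0.01217
|∇h| = √(-0.001739² + 0.01217²) = 0.01229
Seepage velocity v = K·i/n = 0.27 × 0.01229 / 0.36 = 0.009218 m/day.
t = 300 / 0.009218 = 3.255e+04 days = 89.1 years.

89 years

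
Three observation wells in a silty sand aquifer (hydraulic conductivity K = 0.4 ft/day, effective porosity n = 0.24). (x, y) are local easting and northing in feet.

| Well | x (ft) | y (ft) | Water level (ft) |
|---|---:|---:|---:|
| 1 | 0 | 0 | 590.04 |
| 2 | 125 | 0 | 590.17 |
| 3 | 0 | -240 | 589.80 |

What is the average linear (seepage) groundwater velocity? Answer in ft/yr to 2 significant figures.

0.88 ft/yr

∂h/∂x = (590.17 − 590.04) / (125 − 0) = +0.001040
∂h/∂y = (589.80 − 590.04) / (-240 − 0) = +0.001000
|∇h| = √(0.001040² + 0.001000²) = 0.001443
Seepage velocity v = K·i/n = 0.4 × 0.001443 / 0.24 = 0.002405 ft/day = 0.8784 ft/yr.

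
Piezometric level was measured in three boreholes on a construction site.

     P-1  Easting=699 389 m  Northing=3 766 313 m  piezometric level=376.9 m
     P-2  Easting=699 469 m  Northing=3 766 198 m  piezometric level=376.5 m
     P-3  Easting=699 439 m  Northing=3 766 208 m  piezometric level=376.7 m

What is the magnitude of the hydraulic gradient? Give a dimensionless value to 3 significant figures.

Taking P-1 as reference: P-2−P-1 = (80, -115, -0.4); P-3−P-1 = (50, -105, -0.2).
Solve a·Δx + b·Δy = Δh: det = 80·(-105) − 50·(-115) = -2650.
∂h/∂x = [(-0.4)·(-105) − (-0.2)·(-115)] / -2650 = -0.007170
∂h/∂y = [80·(-0.2) − 50·(-0.4)] / -2650 = -0.001509
|∇h| = √(-0.007170² + -0.001509²) = 0.007327

0.00733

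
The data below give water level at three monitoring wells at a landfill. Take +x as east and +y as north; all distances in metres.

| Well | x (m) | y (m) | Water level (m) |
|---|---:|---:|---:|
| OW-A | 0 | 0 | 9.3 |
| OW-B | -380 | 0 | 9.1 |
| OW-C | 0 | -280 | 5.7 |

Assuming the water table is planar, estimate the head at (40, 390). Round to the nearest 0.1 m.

14.3 m

∂h/∂x = (9.1 − 9.3) / (-380 − 0) = +0.0005263
∂h/∂y = (5.7 − 9.3) / (-280 − 0) = +0.01286
h(40, 390) = 9.3 + (+0.0005263)·(40) + (+0.01286)·(390) = 9.3 +0.021 +5.014 = 14.335 m.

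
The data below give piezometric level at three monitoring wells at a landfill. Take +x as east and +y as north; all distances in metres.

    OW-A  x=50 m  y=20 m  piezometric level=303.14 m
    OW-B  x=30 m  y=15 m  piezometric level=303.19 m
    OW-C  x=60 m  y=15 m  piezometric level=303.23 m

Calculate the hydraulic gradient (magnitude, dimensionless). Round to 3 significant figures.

0.0154

With h = a·x + b·y + c and OW-A as origin, the differences give:
  (-20)·a + (-5)·b = +0.05
  10·a + (-5)·b = +0.09
Eliminate b (×(-5) and ×(-5), subtract): 150·a = 0.200 → a = ∂h/∂x = +0.001333
Back-substitute: b = ∂h/∂y = -0.01533.
|∇h| = √(0.001333² + -0.01533²) = 0.01539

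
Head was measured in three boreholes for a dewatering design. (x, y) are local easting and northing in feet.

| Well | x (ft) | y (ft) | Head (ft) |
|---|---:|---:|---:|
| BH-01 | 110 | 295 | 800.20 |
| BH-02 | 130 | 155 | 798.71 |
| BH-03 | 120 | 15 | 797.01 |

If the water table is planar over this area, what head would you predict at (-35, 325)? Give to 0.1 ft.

799.5 ft

Taking BH-01 as reference: BH-02−BH-01 = (20, -140, -1.49); BH-03−BH-01 = (10, -280, -3.19).
Determinant of the coordinate differences = 20·(-280) − 10·(-140) = -4200.
∂h/∂x = [(-1.49)·(-280) − (-3.19)·(-140)] / -4200 = +0.007000
∂h/∂y = [20·(-3.19) − 10·(-1.49)] / -4200 = +0.01164
h(-35, 325) = 800.20 + (+0.007000)·(-145) + (+0.01164)·(30) = 800.20 -1.015 +0.349 = 799.534 ft.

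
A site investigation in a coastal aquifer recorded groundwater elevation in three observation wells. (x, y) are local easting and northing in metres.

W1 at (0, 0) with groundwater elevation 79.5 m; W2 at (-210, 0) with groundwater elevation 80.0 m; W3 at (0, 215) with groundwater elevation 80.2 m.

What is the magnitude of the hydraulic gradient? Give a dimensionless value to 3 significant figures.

∂h/∂x = (80.0 − 79.5) / (-210 − 0) = -0.002381
∂h/∂y = (80.2 − 79.5) / (215 − 0) = +0.003256
|∇h| = √(-0.002381² + 0.003256²) = 0.004034

0.00403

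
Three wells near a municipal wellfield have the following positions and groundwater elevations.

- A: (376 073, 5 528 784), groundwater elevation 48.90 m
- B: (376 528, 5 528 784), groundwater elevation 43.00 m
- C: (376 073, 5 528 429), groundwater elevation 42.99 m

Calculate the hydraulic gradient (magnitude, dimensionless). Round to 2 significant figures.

∂h/∂x = (43.00 − 48.90) / (376528 − 376073) = -0.01297
∂h/∂y = (42.99 − 48.90) / (5528429 − 5528784) = +0.01665
|∇h| = √(-0.01297² + 0.01665²) = 0.02111

0.021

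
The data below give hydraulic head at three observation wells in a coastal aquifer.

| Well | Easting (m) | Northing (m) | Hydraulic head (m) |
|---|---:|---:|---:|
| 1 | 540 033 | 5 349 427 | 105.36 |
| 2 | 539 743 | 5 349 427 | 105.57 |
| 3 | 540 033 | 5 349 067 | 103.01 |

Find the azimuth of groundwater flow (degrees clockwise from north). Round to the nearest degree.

174°

∂h/∂x = (105.57 − 105.36) / (539743 − 540033) = -0.0007241
∂h/∂y = (103.01 − 105.36) / (5349067 − 5349427) = +0.006528
Flow direction (−∇h) has components (+0.0007241 E, -0.006528 N).
Azimuth = atan2(E, N) = atan2(+0.0007241, -0.006528) = 173.7° ≈ 174°.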